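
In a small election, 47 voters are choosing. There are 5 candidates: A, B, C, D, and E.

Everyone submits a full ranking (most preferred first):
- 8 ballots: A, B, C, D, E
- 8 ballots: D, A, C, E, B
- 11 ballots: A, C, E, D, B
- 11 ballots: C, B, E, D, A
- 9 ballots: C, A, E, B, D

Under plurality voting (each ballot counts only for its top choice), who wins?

C

First-place votes: A 19, B 0, C 20, D 8, E 0.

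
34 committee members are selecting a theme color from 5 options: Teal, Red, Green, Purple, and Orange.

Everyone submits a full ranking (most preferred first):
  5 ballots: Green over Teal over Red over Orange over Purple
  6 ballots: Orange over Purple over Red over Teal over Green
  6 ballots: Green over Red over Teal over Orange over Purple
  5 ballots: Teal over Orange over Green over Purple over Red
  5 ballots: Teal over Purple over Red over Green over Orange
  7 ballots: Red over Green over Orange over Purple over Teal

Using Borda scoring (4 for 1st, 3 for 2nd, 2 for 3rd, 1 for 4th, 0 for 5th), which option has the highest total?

Green

Teal: 5×3 + 6×1 + 6×2 + 5×4 + 5×4 + 7×0 = 73
Red: 5×2 + 6×2 + 6×3 + 5×0 + 5×2 + 7×4 = 78
Green: 5×4 + 6×0 + 6×4 + 5×2 + 5×1 + 7×3 = 80
Purple: 5×0 + 6×3 + 6×0 + 5×1 + 5×3 + 7×1 = 45
Orange: 5×1 + 6×4 + 6×1 + 5×3 + 5×0 + 7×2 = 64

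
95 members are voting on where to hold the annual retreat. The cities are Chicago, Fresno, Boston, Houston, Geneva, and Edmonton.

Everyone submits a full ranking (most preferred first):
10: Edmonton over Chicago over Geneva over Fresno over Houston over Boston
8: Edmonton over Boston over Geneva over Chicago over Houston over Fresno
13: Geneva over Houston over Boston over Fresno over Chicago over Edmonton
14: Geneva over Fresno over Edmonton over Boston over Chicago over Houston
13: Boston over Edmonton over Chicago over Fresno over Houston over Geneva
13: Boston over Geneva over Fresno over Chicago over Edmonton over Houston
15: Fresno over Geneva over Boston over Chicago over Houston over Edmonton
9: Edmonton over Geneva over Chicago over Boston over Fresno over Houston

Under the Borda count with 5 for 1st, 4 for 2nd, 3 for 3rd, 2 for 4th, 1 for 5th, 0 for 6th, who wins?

Geneva

Chicago: 10×4 + 8×2 + 13×1 + 14×1 + 13×3 + 13×2 + 15×2 + 9×3 = 205
Fresno: 10×2 + 8×0 + 13×2 + 14×4 + 13×2 + 13×3 + 15×5 + 9×1 = 251
Boston: 10×0 + 8×4 + 13×3 + 14×2 + 13×5 + 13×5 + 15×3 + 9×2 = 292
Houston: 10×1 + 8×1 + 13×4 + 14×0 + 13×1 + 13×0 + 15×1 + 9×0 = 98
Geneva: 10×3 + 8×3 + 13×5 + 14×5 + 13×0 + 13×4 + 15×4 + 9×4 = 337
Edmonton: 10×5 + 8×5 + 13×0 + 14×3 + 13×4 + 13×1 + 15×0 + 9×5 = 242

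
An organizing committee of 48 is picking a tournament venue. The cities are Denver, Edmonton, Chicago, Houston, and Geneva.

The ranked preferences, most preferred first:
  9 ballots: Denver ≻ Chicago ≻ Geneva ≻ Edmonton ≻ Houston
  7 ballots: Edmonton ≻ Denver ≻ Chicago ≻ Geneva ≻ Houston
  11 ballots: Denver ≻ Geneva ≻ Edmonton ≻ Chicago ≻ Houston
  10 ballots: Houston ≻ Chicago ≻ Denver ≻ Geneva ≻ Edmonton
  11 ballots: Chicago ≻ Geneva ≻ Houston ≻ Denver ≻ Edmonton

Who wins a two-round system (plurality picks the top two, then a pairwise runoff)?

Round 1 first-place votes: Denver 20, Edmonton 7, Chicago 11, Houston 10, Geneva 0. Denver and Chicago advance.
Runoff: Denver is ranked above Chicago on 27 ballots, Chicago above Denver on 21.

Denver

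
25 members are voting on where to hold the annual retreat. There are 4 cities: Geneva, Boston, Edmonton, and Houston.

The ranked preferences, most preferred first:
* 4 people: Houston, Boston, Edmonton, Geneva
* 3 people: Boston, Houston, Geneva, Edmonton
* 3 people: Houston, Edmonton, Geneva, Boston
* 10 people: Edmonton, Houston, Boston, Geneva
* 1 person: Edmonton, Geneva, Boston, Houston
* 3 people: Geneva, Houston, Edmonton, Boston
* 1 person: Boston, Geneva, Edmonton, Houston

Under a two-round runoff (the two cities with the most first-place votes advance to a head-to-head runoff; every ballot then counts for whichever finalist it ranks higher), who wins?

Houston

Round 1 first-place votes: Geneva 3, Boston 4, Edmonton 11, Houston 7. Edmonton and Houston advance.
Runoff: Edmonton is ranked above Houston on 12 ballots, Houston above Edmonton on 13.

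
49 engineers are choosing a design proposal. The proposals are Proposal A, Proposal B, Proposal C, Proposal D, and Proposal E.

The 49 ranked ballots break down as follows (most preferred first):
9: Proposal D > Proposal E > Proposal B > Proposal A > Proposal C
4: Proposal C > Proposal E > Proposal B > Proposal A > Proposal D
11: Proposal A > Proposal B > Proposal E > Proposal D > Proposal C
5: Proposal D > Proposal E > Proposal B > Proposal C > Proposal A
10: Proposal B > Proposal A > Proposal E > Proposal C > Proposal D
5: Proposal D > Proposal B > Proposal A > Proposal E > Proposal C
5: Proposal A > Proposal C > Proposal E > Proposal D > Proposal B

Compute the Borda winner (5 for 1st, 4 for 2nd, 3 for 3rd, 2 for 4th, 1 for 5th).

Proposal A: 9×2 + 4×2 + 11×5 + 5×1 + 10×4 + 5×3 + 5×5 = 166
Proposal B: 9×3 + 4×3 + 11×4 + 5×3 + 10×5 + 5×4 + 5×1 = 173
Proposal C: 9×1 + 4×5 + 11×1 + 5×2 + 10×2 + 5×1 + 5×4 = 95
Proposal D: 9×5 + 4×1 + 11×2 + 5×5 + 10×1 + 5×5 + 5×2 = 141
Proposal E: 9×4 + 4×4 + 11×3 + 5×4 + 10×3 + 5×2 + 5×3 = 160

Proposal B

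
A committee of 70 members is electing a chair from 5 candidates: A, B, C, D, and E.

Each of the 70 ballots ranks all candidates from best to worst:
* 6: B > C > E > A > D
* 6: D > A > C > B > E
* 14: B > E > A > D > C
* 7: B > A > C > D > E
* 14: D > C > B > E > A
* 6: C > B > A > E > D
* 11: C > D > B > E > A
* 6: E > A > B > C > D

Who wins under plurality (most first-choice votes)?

B

First-place votes: A 0, B 27, C 17, D 20, E 6.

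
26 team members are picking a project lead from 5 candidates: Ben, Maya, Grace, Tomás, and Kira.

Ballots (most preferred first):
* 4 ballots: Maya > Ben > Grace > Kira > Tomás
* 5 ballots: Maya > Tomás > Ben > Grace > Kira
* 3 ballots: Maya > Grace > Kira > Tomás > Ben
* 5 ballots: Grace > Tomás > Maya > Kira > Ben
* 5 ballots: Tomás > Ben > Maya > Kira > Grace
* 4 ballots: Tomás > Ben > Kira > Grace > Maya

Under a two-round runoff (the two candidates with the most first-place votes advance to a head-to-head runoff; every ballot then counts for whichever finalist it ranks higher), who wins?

Tomás

Round 1 first-place votes: Ben 0, Maya 12, Grace 5, Tomás 9, Kira 0. Maya and Tomás advance.
Runoff: Maya is ranked above Tomás on 12 ballots, Tomás above Maya on 14.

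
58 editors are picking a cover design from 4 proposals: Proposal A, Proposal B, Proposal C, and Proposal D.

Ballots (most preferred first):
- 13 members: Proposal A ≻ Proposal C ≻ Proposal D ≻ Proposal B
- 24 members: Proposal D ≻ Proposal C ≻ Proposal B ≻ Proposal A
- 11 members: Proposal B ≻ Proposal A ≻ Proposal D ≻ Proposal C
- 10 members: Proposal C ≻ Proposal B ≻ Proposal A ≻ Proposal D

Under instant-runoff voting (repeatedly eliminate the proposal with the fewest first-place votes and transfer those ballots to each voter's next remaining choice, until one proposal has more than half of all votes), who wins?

Proposal D

Round 1: Proposal A 13, Proposal B 11, Proposal C 10, Proposal D 24. Proposal C eliminated.
Round 2: Proposal A 13, Proposal B 21, Proposal D 24. Proposal A eliminated.
Round 3: Proposal B 21, Proposal D 37. Proposal D has a majority (≥30).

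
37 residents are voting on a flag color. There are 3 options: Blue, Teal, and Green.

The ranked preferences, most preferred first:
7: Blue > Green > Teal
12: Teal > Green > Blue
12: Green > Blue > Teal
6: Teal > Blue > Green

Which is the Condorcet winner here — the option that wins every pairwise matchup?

Green vs Blue: 24–13
Green vs Teal: 19–18
Green beats every other option.

Green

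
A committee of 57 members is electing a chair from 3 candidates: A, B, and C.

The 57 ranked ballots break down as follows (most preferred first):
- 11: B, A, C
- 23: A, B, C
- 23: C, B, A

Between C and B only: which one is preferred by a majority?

B

C is ranked above B on 23 ballots; B above C on 34.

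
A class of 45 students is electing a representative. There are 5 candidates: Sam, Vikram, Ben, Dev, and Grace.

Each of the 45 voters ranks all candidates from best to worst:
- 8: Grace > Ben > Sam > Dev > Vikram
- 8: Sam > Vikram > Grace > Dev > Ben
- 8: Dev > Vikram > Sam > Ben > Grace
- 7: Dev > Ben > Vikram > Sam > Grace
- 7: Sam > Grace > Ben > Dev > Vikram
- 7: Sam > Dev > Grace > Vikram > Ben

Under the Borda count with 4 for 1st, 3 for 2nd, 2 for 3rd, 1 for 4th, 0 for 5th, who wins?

Sam

Sam: 8×2 + 8×4 + 8×2 + 7×1 + 7×4 + 7×4 = 127
Vikram: 8×0 + 8×3 + 8×3 + 7×2 + 7×0 + 7×1 = 69
Ben: 8×3 + 8×0 + 8×1 + 7×3 + 7×2 + 7×0 = 67
Dev: 8×1 + 8×1 + 8×4 + 7×4 + 7×1 + 7×3 = 104
Grace: 8×4 + 8×2 + 8×0 + 7×0 + 7×3 + 7×2 = 83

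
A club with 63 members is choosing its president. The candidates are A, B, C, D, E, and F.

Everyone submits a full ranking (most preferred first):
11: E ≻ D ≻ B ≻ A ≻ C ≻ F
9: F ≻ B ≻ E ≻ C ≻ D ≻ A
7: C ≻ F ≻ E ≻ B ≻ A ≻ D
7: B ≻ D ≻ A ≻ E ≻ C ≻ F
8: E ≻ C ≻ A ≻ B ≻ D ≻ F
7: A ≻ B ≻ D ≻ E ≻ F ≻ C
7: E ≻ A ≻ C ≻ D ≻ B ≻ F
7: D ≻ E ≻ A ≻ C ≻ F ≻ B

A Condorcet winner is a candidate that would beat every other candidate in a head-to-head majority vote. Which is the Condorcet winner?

E

E vs A: 49–14
E vs B: 40–23
E vs C: 56–7
E vs D: 42–21
E vs F: 47–16
E beats every other candidate.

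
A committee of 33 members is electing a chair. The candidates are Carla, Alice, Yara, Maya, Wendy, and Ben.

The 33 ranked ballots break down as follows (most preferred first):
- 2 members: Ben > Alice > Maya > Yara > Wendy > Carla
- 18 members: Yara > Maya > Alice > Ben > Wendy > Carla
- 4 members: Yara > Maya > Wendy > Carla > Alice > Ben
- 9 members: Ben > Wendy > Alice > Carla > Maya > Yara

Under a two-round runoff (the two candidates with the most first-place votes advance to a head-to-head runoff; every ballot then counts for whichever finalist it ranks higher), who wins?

Yara

Round 1 first-place votes: Carla 0, Alice 0, Yara 22, Maya 0, Wendy 0, Ben 11. Yara and Ben advance.
Runoff: Yara is ranked above Ben on 22 ballots, Ben above Yara on 11.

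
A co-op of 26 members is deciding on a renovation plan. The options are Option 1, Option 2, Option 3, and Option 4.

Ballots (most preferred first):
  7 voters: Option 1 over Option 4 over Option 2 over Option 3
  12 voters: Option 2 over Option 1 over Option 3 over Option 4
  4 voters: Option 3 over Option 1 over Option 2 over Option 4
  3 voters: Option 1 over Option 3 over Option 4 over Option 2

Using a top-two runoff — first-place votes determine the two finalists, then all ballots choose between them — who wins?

Option 1

Round 1 first-place votes: Option 1 10, Option 2 12, Option 3 4, Option 4 0. Option 2 and Option 1 advance.
Runoff: Option 2 is ranked above Option 1 on 12 ballots, Option 1 above Option 2 on 14.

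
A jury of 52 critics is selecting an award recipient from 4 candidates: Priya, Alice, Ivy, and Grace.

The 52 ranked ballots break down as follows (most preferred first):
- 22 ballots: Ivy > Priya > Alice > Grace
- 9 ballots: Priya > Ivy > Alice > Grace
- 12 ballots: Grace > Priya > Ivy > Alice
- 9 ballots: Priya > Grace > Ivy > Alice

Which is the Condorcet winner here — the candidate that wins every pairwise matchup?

Priya

Priya vs Alice: 52–0
Priya vs Ivy: 30–22
Priya vs Grace: 40–12
Priya beats every other candidate.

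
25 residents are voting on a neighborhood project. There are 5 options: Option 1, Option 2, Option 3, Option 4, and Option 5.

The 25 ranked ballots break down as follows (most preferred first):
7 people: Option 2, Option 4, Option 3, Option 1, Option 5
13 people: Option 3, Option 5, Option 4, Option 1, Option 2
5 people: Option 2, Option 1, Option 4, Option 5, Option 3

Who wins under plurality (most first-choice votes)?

Option 3

First-place votes: Option 1 0, Option 2 12, Option 3 13, Option 4 0, Option 5 0.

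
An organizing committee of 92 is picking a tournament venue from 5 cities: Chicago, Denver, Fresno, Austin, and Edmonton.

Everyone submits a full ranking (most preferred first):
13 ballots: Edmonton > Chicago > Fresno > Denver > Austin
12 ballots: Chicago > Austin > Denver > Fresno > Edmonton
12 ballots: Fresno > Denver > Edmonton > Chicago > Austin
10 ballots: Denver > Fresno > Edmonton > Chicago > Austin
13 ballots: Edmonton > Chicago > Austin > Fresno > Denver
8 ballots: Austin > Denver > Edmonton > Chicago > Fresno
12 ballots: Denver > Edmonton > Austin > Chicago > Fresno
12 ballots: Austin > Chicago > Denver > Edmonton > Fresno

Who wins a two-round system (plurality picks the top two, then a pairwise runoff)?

Round 1 first-place votes: Chicago 12, Denver 22, Fresno 12, Austin 20, Edmonton 26. Edmonton and Denver advance.
Runoff: Edmonton is ranked above Denver on 26 ballots, Denver above Edmonton on 66.

Denver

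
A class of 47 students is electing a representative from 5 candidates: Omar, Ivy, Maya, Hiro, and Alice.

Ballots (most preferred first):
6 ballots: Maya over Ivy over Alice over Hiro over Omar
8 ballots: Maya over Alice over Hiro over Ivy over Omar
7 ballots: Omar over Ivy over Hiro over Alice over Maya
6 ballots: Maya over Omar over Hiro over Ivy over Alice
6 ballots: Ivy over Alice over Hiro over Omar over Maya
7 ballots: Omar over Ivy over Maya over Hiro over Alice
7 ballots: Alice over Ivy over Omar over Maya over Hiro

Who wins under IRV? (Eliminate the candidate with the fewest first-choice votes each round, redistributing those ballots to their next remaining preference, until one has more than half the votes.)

Omar

Round 1: Omar 14, Ivy 6, Maya 20, Hiro 0, Alice 7. Hiro eliminated.
Round 2: Omar 14, Ivy 6, Maya 20, Alice 7. Ivy eliminated.
Round 3: Omar 14, Maya 20, Alice 13. Alice eliminated.
Round 4: Omar 27, Maya 20. Omar has a majority (≥24).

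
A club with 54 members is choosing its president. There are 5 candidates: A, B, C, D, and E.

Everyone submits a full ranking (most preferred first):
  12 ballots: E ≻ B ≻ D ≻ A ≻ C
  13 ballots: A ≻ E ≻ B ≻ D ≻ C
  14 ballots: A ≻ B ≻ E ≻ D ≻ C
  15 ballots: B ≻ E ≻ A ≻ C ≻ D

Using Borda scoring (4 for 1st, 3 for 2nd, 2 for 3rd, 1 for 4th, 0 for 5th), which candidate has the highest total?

A: 12×1 + 13×4 + 14×4 + 15×2 = 150
B: 12×3 + 13×2 + 14×3 + 15×4 = 164
C: 12×0 + 13×0 + 14×0 + 15×1 = 15
D: 12×2 + 13×1 + 14×1 + 15×0 = 51
E: 12×4 + 13×3 + 14×2 + 15×3 = 160

B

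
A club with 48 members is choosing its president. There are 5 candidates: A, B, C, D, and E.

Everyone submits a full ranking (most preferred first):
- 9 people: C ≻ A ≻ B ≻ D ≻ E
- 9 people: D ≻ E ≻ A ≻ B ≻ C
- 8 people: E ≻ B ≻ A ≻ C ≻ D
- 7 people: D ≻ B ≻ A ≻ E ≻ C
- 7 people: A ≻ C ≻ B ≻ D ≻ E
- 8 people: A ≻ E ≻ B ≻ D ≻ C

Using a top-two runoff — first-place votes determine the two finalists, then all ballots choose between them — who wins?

Round 1 first-place votes: A 15, B 0, C 9, D 16, E 8. D and A advance.
Runoff: D is ranked above A on 16 ballots, A above D on 32.

A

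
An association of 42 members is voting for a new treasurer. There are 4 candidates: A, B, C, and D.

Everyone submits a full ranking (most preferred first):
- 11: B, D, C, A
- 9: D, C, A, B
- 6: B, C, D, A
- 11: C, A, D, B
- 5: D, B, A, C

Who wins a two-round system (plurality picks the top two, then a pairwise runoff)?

D

Round 1 first-place votes: A 0, B 17, C 11, D 14. B and D advance.
Runoff: B is ranked above D on 17 ballots, D above B on 25.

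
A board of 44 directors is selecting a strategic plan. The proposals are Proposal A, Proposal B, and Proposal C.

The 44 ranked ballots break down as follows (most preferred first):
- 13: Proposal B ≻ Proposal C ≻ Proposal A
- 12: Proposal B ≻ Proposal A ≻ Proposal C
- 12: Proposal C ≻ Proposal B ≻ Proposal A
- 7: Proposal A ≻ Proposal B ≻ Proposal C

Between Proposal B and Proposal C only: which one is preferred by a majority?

Proposal B is ranked above Proposal C on 32 ballots; Proposal C above Proposal B on 12.

Proposal B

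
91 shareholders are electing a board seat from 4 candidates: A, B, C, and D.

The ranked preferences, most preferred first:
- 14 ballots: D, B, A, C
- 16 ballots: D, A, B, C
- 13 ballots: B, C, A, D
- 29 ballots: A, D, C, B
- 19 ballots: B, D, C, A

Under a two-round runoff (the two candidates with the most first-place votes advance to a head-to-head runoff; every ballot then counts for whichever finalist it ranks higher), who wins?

Round 1 first-place votes: A 29, B 32, C 0, D 30. B and D advance.
Runoff: B is ranked above D on 32 ballots, D above B on 59.

D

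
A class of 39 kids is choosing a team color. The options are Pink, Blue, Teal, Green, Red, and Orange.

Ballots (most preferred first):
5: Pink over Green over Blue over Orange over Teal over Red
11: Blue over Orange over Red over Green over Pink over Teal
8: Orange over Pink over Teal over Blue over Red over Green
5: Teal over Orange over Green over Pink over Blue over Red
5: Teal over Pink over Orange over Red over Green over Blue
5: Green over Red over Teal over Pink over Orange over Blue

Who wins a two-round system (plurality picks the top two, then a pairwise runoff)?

Round 1 first-place votes: Pink 5, Blue 11, Teal 10, Green 5, Red 0, Orange 8. Blue and Teal advance.
Runoff: Blue is ranked above Teal on 16 ballots, Teal above Blue on 23.

Teal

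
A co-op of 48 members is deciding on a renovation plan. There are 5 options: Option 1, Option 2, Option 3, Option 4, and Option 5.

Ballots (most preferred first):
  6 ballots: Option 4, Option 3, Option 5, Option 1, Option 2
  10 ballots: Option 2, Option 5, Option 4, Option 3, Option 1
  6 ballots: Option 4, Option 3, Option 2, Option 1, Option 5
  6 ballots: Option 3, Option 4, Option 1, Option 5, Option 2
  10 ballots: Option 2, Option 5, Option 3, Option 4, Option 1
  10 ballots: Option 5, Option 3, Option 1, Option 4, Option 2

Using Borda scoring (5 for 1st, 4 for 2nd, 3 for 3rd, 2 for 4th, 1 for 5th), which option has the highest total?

Option 3

Option 1: 6×2 + 10×1 + 6×2 + 6×3 + 10×1 + 10×3 = 92
Option 2: 6×1 + 10×5 + 6×3 + 6×1 + 10×5 + 10×1 = 140
Option 3: 6×4 + 10×2 + 6×4 + 6×5 + 10×3 + 10×4 = 168
Option 4: 6×5 + 10×3 + 6×5 + 6×4 + 10×2 + 10×2 = 154
Option 5: 6×3 + 10×4 + 6×1 + 6×2 + 10×4 + 10×5 = 166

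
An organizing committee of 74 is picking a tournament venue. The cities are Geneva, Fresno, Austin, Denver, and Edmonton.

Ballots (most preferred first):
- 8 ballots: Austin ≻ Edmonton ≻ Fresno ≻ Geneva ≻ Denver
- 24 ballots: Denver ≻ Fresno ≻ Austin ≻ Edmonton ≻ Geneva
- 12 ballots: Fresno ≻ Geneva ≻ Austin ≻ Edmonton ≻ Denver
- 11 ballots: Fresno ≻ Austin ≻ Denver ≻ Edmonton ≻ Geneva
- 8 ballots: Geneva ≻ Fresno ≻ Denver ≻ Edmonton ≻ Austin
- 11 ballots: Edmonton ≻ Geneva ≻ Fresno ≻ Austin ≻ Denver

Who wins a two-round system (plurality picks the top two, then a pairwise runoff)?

Round 1 first-place votes: Geneva 8, Fresno 23, Austin 8, Denver 24, Edmonton 11. Denver and Fresno advance.
Runoff: Denver is ranked above Fresno on 24 ballots, Fresno above Denver on 50.

Fresno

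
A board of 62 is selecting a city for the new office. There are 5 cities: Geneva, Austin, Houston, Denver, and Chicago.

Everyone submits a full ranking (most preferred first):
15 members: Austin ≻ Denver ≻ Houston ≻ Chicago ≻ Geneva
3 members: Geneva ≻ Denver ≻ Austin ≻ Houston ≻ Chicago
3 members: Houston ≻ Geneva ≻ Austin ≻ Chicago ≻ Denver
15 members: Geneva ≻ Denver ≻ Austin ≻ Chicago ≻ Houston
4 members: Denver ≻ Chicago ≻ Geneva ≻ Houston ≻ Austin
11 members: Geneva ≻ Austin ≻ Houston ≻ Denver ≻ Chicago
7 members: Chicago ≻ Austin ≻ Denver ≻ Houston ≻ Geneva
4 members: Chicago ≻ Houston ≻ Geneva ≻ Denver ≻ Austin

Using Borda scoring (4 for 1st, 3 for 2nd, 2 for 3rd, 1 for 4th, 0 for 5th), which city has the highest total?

Austin

Geneva: 15×0 + 3×4 + 3×3 + 15×4 + 4×2 + 11×4 + 7×0 + 4×2 = 141
Austin: 15×4 + 3×2 + 3×2 + 15×2 + 4×0 + 11×3 + 7×3 + 4×0 = 156
Houston: 15×2 + 3×1 + 3×4 + 15×0 + 4×1 + 11×2 + 7×1 + 4×3 = 90
Denver: 15×3 + 3×3 + 3×0 + 15×3 + 4×4 + 11×1 + 7×2 + 4×1 = 144
Chicago: 15×1 + 3×0 + 3×1 + 15×1 + 4×3 + 11×0 + 7×4 + 4×4 = 89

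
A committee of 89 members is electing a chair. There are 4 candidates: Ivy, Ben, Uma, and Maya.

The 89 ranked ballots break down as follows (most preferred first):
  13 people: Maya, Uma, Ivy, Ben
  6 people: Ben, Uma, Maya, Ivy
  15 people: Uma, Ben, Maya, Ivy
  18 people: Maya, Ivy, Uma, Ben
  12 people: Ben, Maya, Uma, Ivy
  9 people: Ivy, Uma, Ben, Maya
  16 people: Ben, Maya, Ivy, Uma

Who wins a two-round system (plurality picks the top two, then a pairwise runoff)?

Round 1 first-place votes: Ivy 9, Ben 34, Uma 15, Maya 31. Ben and Maya advance.
Runoff: Ben is ranked above Maya on 58 ballots, Maya above Ben on 31.

Ben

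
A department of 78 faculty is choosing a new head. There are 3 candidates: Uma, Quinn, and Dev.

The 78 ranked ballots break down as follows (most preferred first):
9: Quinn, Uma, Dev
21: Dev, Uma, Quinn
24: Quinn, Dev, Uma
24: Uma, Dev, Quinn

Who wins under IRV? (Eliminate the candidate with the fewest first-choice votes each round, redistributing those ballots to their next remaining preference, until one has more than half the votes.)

Uma

Round 1: Uma 24, Quinn 33, Dev 21. Dev eliminated.
Round 2: Uma 45, Quinn 33. Uma has a majority (≥40).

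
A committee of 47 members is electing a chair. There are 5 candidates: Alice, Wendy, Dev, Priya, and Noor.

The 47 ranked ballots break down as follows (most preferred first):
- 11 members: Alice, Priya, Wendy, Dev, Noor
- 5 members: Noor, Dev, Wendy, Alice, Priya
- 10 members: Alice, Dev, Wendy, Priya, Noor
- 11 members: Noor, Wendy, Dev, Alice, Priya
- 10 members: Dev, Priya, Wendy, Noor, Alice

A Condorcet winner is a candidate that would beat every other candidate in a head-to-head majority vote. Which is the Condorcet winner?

Dev vs Alice: 26–21
Dev vs Wendy: 25–22
Dev vs Priya: 36–11
Dev vs Noor: 31–16
Dev beats every other candidate.

Dev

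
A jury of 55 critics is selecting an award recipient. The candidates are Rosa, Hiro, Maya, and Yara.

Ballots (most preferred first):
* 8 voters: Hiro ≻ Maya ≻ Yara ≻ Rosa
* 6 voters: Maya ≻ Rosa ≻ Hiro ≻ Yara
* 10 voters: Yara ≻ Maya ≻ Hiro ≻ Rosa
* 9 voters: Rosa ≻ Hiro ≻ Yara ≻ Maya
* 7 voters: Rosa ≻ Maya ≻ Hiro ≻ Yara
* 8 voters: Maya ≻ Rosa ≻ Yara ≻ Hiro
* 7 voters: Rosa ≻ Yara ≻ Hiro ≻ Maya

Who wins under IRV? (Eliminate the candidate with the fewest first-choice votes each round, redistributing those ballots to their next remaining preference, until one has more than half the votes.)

Maya

Round 1: Rosa 23, Hiro 8, Maya 14, Yara 10. Hiro eliminated.
Round 2: Rosa 23, Maya 22, Yara 10. Yara eliminated.
Round 3: Rosa 23, Maya 32. Maya has a majority (≥28).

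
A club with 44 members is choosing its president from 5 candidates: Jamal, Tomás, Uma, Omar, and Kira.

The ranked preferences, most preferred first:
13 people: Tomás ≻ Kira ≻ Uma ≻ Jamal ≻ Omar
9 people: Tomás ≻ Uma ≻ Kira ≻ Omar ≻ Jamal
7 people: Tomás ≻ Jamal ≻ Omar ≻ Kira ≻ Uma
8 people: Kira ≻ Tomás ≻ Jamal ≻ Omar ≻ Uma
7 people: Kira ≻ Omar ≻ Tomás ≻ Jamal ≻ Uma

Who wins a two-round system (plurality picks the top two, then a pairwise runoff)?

Tomás

Round 1 first-place votes: Jamal 0, Tomás 29, Uma 0, Omar 0, Kira 15. Tomás and Kira advance.
Runoff: Tomás is ranked above Kira on 29 ballots, Kira above Tomás on 15.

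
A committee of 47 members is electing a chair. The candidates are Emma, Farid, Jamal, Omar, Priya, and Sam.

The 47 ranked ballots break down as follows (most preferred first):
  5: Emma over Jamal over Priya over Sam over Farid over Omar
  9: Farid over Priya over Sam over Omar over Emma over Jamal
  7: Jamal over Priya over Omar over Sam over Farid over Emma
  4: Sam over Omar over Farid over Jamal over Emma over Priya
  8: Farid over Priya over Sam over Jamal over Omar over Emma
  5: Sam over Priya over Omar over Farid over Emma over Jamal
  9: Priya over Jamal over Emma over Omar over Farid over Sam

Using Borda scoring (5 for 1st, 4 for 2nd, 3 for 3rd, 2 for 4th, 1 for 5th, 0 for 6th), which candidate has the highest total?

Priya

Emma: 5×5 + 9×1 + 7×0 + 4×1 + 8×0 + 5×1 + 9×3 = 70
Farid: 5×1 + 9×5 + 7×1 + 4×3 + 8×5 + 5×2 + 9×1 = 128
Jamal: 5×4 + 9×0 + 7×5 + 4×2 + 8×2 + 5×0 + 9×4 = 115
Omar: 5×0 + 9×2 + 7×3 + 4×4 + 8×1 + 5×3 + 9×2 = 96
Priya: 5×3 + 9×4 + 7×4 + 4×0 + 8×4 + 5×4 + 9×5 = 176
Sam: 5×2 + 9×3 + 7×2 + 4×5 + 8×3 + 5×5 + 9×0 = 120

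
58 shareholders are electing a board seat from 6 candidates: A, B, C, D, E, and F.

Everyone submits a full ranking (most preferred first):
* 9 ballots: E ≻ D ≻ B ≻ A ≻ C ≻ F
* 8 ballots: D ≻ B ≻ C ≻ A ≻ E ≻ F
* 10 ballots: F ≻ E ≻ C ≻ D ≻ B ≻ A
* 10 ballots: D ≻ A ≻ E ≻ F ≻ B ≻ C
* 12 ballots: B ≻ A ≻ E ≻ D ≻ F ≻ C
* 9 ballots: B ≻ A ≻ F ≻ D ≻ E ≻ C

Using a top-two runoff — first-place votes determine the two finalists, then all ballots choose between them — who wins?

Round 1 first-place votes: A 0, B 21, C 0, D 18, E 9, F 10. B and D advance.
Runoff: B is ranked above D on 21 ballots, D above B on 37.

D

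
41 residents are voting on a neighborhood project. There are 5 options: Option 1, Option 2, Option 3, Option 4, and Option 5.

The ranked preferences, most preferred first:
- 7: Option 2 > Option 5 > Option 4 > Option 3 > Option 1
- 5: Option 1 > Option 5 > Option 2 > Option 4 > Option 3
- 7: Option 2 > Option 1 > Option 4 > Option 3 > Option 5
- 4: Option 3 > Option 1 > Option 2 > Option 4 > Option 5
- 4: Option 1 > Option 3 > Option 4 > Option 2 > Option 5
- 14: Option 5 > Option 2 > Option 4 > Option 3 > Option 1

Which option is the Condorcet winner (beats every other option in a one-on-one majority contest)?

Option 2

Option 2 vs Option 1: 28–13
Option 2 vs Option 3: 33–8
Option 2 vs Option 4: 37–4
Option 2 vs Option 5: 22–19
Option 2 beats every other option.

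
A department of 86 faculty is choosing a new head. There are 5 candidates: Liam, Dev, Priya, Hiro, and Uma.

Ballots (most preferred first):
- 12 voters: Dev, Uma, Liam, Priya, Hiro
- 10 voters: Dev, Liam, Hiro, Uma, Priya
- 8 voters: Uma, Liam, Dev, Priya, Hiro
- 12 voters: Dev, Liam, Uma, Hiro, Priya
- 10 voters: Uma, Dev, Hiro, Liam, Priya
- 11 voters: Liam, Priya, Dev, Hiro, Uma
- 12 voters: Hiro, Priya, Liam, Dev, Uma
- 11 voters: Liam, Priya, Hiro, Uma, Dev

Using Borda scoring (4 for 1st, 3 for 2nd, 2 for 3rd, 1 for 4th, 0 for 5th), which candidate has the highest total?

Liam: 12×2 + 10×3 + 8×3 + 12×3 + 10×1 + 11×4 + 12×2 + 11×4 = 236
Dev: 12×4 + 10×4 + 8×2 + 12×4 + 10×3 + 11×2 + 12×1 + 11×0 = 216
Priya: 12×1 + 10×0 + 8×1 + 12×0 + 10×0 + 11×3 + 12×3 + 11×3 = 122
Hiro: 12×0 + 10×2 + 8×0 + 12×1 + 10×2 + 11×1 + 12×4 + 11×2 = 133
Uma: 12×3 + 10×1 + 8×4 + 12×2 + 10×4 + 11×0 + 12×0 + 11×1 = 153

Liam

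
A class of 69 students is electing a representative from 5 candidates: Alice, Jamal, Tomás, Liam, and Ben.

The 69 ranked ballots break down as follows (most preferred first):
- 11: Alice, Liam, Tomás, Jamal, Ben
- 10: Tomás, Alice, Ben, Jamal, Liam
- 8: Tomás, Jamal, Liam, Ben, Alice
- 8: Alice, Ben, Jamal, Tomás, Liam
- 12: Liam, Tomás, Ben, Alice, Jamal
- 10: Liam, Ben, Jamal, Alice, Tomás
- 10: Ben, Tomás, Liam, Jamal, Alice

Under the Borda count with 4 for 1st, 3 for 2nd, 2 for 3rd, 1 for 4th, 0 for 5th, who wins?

Alice: 11×4 + 10×3 + 8×0 + 8×4 + 12×1 + 10×1 + 10×0 = 128
Jamal: 11×1 + 10×1 + 8×3 + 8×2 + 12×0 + 10×2 + 10×1 = 91
Tomás: 11×2 + 10×4 + 8×4 + 8×1 + 12×3 + 10×0 + 10×3 = 168
Liam: 11×3 + 10×0 + 8×2 + 8×0 + 12×4 + 10×4 + 10×2 = 157
Ben: 11×0 + 10×2 + 8×1 + 8×3 + 12×2 + 10×3 + 10×4 = 146

Tomás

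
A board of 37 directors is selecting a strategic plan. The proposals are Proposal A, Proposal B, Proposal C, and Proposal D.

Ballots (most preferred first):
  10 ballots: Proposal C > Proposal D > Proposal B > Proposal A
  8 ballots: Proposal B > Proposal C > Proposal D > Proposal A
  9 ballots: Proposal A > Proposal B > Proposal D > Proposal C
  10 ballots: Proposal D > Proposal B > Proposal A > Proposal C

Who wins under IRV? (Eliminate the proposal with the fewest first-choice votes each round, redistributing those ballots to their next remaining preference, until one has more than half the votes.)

Round 1: Proposal A 9, Proposal B 8, Proposal C 10, Proposal D 10. Proposal B eliminated.
Round 2: Proposal A 9, Proposal C 18, Proposal D 10. Proposal A eliminated.
Round 3: Proposal C 18, Proposal D 19. Proposal D has a majority (≥19).

Proposal D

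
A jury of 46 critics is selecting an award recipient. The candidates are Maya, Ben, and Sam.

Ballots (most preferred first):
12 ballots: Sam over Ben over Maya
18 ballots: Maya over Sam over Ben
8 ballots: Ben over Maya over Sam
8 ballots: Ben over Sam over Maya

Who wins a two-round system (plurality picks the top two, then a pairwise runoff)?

Round 1 first-place votes: Maya 18, Ben 16, Sam 12. Maya and Ben advance.
Runoff: Maya is ranked above Ben on 18 ballots, Ben above Maya on 28.

Ben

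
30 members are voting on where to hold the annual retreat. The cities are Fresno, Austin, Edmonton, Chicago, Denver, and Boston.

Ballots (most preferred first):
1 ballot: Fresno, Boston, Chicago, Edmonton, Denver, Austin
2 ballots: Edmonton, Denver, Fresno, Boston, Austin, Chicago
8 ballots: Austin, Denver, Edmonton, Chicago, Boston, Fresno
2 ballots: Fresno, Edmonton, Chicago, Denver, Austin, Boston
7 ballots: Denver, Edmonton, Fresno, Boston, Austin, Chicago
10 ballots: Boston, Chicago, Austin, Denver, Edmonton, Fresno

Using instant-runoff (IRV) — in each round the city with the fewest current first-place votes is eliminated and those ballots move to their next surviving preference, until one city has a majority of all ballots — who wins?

Round 1: Fresno 3, Austin 8, Edmonton 2, Chicago 0, Denver 7, Boston 10. Chicago eliminated.
Round 2: Fresno 3, Austin 8, Edmonton 2, Denver 7, Boston 10. Edmonton eliminated.
Round 3: Fresno 3, Austin 8, Denver 9, Boston 10. Fresno eliminated.
Round 4: Austin 8, Denver 11, Boston 11. Austin eliminated.
Round 5: Denver 19, Boston 11. Denver has a majority (≥16).

Denver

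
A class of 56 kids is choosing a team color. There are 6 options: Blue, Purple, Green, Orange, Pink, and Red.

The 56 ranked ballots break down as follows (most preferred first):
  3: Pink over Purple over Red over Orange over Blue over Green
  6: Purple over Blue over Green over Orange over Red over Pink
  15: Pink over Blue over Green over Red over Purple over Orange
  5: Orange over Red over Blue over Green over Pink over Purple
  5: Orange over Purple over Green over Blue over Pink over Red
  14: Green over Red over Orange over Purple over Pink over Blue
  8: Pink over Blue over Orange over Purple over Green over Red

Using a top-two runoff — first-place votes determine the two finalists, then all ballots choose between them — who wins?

Green

Round 1 first-place votes: Blue 0, Purple 6, Green 14, Orange 10, Pink 26, Red 0. Pink and Green advance.
Runoff: Pink is ranked above Green on 26 ballots, Green above Pink on 30.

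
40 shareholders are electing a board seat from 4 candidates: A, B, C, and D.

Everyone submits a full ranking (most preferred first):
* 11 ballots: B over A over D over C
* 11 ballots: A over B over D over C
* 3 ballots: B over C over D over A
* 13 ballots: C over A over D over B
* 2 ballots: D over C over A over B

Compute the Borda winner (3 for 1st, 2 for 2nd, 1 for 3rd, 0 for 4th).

A

A: 11×2 + 11×3 + 3×0 + 13×2 + 2×1 = 83
B: 11×3 + 11×2 + 3×3 + 13×0 + 2×0 = 64
C: 11×0 + 11×0 + 3×2 + 13×3 + 2×2 = 49
D: 11×1 + 11×1 + 3×1 + 13×1 + 2×3 = 44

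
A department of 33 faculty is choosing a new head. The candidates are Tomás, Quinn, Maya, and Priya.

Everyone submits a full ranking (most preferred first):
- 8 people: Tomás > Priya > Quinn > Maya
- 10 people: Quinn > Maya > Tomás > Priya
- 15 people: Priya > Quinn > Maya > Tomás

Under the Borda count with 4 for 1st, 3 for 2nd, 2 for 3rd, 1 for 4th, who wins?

Quinn

Tomás: 8×4 + 10×2 + 15×1 = 67
Quinn: 8×2 + 10×4 + 15×3 = 101
Maya: 8×1 + 10×3 + 15×2 = 68
Priya: 8×3 + 10×1 + 15×4 = 94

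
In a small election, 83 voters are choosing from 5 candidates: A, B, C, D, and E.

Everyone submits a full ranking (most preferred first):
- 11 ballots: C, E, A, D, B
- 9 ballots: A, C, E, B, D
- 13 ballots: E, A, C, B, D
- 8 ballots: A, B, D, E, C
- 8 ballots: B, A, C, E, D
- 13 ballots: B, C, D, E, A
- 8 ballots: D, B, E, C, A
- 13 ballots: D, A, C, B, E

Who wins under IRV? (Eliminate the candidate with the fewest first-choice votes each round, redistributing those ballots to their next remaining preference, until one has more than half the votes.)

B

Round 1: A 17, B 21, C 11, D 21, E 13. C eliminated.
Round 2: A 17, B 21, D 21, E 24. A eliminated.
Round 3: B 29, D 21, E 33. D eliminated.
Round 4: B 50, E 33. B has a majority (≥42).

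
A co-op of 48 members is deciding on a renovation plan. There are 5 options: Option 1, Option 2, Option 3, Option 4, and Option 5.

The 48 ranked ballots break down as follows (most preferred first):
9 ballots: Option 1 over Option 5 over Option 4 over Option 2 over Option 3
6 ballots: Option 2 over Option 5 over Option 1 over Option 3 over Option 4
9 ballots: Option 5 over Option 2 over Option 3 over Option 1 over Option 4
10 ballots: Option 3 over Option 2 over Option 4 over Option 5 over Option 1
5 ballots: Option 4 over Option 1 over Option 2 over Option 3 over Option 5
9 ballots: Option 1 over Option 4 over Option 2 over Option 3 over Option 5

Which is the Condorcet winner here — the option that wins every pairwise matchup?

Option 2 vs Option 1: 25–23
Option 2 vs Option 3: 38–10
Option 2 vs Option 4: 25–23
Option 2 vs Option 5: 30–18
Option 2 beats every other option.

Option 2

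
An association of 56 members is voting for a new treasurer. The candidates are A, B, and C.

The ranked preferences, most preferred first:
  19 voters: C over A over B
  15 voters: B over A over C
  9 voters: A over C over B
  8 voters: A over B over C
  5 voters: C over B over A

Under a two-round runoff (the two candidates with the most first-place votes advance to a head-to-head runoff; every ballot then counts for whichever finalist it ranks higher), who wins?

A

Round 1 first-place votes: A 17, B 15, C 24. C and A advance.
Runoff: C is ranked above A on 24 ballots, A above C on 32.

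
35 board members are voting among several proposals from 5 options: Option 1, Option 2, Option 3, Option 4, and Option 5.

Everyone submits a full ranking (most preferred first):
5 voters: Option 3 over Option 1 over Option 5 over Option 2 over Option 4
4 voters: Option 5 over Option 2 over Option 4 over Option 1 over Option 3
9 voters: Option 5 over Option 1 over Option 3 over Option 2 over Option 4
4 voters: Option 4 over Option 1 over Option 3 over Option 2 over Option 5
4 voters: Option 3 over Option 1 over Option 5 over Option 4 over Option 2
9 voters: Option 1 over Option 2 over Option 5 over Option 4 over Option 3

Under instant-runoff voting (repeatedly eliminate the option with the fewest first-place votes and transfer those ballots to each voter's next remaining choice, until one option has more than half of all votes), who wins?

Round 1: Option 1 9, Option 2 0, Option 3 9, Option 4 4, Option 5 13. Option 2 eliminated.
Round 2: Option 1 9, Option 3 9, Option 4 4, Option 5 13. Option 4 eliminated.
Round 3: Option 1 13, Option 3 9, Option 5 13. Option 3 eliminated.
Round 4: Option 1 22, Option 5 13. Option 1 has a majority (≥18).

Option 1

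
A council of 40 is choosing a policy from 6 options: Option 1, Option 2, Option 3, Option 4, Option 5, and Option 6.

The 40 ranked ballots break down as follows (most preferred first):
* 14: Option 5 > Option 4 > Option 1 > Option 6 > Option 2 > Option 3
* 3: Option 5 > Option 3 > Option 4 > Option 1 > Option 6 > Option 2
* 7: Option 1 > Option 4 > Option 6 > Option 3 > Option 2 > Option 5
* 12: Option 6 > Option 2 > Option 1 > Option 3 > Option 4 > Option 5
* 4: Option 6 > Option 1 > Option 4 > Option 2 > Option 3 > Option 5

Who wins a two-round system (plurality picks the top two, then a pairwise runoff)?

Round 1 first-place votes: Option 1 7, Option 2 0, Option 3 0, Option 4 0, Option 5 17, Option 6 16. Option 5 and Option 6 advance.
Runoff: Option 5 is ranked above Option 6 on 17 ballots, Option 6 above Option 5 on 23.

Option 6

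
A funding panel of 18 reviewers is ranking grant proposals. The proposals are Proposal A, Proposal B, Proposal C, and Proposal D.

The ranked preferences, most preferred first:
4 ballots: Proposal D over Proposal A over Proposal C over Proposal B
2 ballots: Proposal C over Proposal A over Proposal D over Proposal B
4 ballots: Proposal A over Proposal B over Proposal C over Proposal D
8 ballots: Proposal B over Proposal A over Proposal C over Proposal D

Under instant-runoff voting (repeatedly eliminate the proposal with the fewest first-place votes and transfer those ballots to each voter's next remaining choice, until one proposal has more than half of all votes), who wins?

Round 1: Proposal A 4, Proposal B 8, Proposal C 2, Proposal D 4. Proposal C eliminated.
Round 2: Proposal A 6, Proposal B 8, Proposal D 4. Proposal D eliminated.
Round 3: Proposal A 10, Proposal B 8. Proposal A has a majority (≥10).

Proposal A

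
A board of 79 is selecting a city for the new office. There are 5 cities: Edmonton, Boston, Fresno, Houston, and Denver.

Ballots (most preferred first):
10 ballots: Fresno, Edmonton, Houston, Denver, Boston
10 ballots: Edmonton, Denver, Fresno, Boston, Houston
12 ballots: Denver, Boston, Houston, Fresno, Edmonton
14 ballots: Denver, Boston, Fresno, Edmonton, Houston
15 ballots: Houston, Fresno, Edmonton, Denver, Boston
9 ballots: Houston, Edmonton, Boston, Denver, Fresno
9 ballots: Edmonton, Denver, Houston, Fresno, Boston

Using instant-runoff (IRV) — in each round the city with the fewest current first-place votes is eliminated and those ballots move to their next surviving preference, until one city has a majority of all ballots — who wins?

Round 1: Edmonton 19, Boston 0, Fresno 10, Houston 24, Denver 26. Boston eliminated.
Round 2: Edmonton 19, Fresno 10, Houston 24, Denver 26. Fresno eliminated.
Round 3: Edmonton 29, Houston 24, Denver 26. Houston eliminated.
Round 4: Edmonton 53, Denver 26. Edmonton has a majority (≥40).

Edmonton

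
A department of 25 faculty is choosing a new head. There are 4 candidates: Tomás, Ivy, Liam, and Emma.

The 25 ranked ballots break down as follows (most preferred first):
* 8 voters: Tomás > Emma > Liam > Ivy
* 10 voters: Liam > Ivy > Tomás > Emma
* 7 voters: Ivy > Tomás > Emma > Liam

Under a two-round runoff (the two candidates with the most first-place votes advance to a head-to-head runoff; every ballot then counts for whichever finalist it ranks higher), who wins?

Tomás

Round 1 first-place votes: Tomás 8, Ivy 7, Liam 10, Emma 0. Liam and Tomás advance.
Runoff: Liam is ranked above Tomás on 10 ballots, Tomás above Liam on 15.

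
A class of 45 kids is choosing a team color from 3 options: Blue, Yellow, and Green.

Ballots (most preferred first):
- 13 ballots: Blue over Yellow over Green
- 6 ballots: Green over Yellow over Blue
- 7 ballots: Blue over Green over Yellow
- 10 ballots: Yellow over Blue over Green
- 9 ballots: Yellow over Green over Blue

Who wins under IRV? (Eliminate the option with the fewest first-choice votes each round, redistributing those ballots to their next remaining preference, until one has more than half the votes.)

Round 1: Blue 20, Yellow 19, Green 6. Green eliminated.
Round 2: Blue 20, Yellow 25. Yellow has a majority (≥23).

Yellow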